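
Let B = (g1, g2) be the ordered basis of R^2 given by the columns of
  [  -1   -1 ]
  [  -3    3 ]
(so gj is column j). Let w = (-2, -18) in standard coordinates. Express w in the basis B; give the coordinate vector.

[w]_B is the unique c with M c = w, where M has columns g1, g2.
System: -c_1 - c_2 = -2, -3c_1 + 3c_2 = -18; solving gives c_1 = 4, c_2 = -2.
Check: 4g1 - 2g2 = (-2, -18).

(4, -2)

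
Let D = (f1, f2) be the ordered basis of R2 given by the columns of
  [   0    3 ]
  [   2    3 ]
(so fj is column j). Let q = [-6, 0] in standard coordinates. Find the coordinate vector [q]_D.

Write q = c_1 f1 + c_2 f2 and solve for the c_i.
System: 0c_1 + 3c_2 = -6, 2c_1 + 3c_2 = 0; solving gives c_1 = 3, c_2 = -2.
Check: 3f1 - 2f2 = [-6, 0].

[3, -2]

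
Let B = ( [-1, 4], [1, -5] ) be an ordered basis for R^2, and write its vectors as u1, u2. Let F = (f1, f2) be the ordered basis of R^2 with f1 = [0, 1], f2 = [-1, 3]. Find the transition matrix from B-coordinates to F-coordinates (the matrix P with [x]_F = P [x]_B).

[[1, -2], [1, -1]]

Let M have columns uj and N have columns fj. Then for every x, N [x]_F = x = M [x]_B, so P = N^(-1) M.
Since det N = 1, N^(-1) has integer entries; multiplying gives P = [[1, -2], [1, -1]].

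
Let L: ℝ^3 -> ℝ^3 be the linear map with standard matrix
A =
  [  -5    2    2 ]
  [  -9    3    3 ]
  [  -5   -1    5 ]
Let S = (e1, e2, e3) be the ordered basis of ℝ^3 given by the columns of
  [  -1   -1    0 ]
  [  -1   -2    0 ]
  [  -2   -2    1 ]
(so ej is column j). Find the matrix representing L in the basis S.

[[2, 3, -1], [-1, 0, -1], [-2, 3, 1]]

The j-th column of [L]_S is [L(ej)]_S.
L(e1) = A e1 = [-1, 0, -4] = 2e1 - e2 - 2e3, so column 1 is [2, -1, -2].
Repeating for e2, e3 and assembling the columns gives [[2, 3, -1], [-1, 0, -1], [-2, 3, 1]].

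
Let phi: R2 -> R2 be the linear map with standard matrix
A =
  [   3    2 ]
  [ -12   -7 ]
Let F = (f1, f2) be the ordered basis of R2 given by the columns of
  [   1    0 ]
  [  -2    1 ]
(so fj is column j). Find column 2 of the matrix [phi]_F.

Column 2 of [phi]_F is the F-coordinate vector of phi(f2).
In standard coordinates phi(f2) = A f2 = <2, -7>.
Converting to F: <2, -7> = 2f1 - 3f2, so the coordinate vector is <2, -3>.

<2, -3>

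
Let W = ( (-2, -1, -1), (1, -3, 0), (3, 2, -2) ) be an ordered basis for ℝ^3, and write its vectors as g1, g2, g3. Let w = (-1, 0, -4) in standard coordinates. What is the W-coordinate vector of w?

(2, 0, 1)

[w]_W is the unique c with M c = w, where M has columns g1, ..., g3.
Solving this 3x3 system gives c = (2, 0, 1).
Check: 2g1 + 0·g2 + g3 = (-1, 0, -4).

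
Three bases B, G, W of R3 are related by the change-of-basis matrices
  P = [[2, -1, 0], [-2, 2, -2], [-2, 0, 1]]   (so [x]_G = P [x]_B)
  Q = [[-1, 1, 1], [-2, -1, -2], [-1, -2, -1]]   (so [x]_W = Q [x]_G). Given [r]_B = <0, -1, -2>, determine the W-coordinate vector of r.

<-1, 0, -3>

Composing the changes, [r]_W = Q P [r]_B.
Q P = [[-6, 3, -1], [2, 0, 0], [4, -3, 3]]; applying this to <0, -1, -2> gives <-1, 0, -3>.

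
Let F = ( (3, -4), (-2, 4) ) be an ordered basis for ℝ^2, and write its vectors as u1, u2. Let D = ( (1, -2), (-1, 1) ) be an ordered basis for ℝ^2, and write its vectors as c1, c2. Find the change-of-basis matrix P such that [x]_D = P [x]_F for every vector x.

Let M have columns uj and N have columns cj. Then for every x, N [x]_D = x = M [x]_F, so P = N^(-1) M.
Since det N = -1, N^(-1) has integer entries; multiplying gives P = [[1, -2], [-2, 0]].

[[1, -2], [-2, 0]]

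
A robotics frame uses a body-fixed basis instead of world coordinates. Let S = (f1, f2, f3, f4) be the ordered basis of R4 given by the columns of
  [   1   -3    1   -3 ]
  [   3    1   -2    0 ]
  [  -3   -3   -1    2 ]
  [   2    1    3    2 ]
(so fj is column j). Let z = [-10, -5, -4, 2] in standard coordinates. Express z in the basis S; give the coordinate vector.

[-2, 3, 1, 0]

Write z = c_1 f1 + ... + c_4 f4 and solve for the c_i.
Gaussian elimination on [M | z] yields c = (-2, 3, 1, 0).
Check: -2f1 + 3f2 + f3 + 0·f4 = [-10, -5, -4, 2].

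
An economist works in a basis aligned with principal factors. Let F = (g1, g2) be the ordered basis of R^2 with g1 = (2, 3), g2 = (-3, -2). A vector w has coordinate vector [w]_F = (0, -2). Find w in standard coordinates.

The coordinates say w = 0·g1 - 2g2; adding the scaled basis vectors gives (6, 4).

(6, 4)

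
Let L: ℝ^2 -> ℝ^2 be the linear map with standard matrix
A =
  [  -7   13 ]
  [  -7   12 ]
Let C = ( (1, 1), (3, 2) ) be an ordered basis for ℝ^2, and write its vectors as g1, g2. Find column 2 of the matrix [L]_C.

(-1, 2)

Column 2 of [L]_C is the C-coordinate vector of L(g2).
In standard coordinates L(g2) = A g2 = (5, 3).
Converting to C: (5, 3) = -g1 + 2g2, so the coordinate vector is (-1, 2).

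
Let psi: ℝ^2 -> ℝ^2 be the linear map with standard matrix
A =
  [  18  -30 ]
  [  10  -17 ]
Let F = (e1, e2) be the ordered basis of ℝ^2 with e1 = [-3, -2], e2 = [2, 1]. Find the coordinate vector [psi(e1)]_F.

Compute psi(e1) = A e1 = [6, 4] in standard coordinates.
Then write this in F-coordinates: solve for y in y_1 e1 + y_2 e2 = [6, 4].
This gives y = [-2, 0], which is column 1 of [psi]_F.

[-2, 0]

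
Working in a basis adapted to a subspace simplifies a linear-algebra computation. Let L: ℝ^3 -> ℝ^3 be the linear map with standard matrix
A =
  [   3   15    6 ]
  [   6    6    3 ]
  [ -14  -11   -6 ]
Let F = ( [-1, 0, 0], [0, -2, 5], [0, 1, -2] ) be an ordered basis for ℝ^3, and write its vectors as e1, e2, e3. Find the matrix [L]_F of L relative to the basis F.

[[3, 0, -3], [2, -2, 1], [-2, -1, 2]]

Let P have columns e1, ..., e3. Then [L]_F = P^(-1) A P.
Here det P = 1, so P^(-1) is integer; computing A P first and then P^(-1)(A P) gives [[3, 0, -3], [2, -2, 1], [-2, -1, 2]].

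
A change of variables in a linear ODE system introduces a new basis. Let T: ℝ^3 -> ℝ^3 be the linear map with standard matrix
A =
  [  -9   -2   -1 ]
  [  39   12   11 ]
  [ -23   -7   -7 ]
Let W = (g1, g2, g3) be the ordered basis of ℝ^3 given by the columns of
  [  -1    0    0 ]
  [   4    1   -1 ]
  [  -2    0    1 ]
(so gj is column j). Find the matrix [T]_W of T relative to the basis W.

[[-3, 2, -1], [2, 1, 1], [3, -3, -2]]

With P the matrix whose columns are g1, ..., g3, [T]_W = P^(-1) A P.
Column by column: T(g1) = A g1 = <3, -13, 9>; its W-coordinates <-3, 2, 3> give column 1.
Continuing for each basis vector yields [T]_W = [[-3, 2, -1], [2, 1, 1], [3, -3, -2]].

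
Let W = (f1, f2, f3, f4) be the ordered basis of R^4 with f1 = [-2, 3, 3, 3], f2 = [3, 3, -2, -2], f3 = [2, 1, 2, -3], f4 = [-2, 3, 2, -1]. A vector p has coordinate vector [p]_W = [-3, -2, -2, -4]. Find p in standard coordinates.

[4, -29, -17, 5]

By definition p = -3f1 - 2f2 - 2f3 - 4f4.
Summing componentwise gives [4, -29, -17, 5].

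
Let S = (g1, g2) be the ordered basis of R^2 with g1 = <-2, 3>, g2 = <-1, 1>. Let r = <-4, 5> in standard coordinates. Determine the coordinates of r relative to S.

<1, 2>

We seek scalars with c_1 g1 + c_2 g2 = r; equivalently solve M c = r where the columns of M are g1, g2.
System: -2c_1 - c_2 = -4, 3c_1 + c_2 = 5; solving gives c_1 = 1, c_2 = 2.
Check: g1 + 2g2 = <-4, 5>.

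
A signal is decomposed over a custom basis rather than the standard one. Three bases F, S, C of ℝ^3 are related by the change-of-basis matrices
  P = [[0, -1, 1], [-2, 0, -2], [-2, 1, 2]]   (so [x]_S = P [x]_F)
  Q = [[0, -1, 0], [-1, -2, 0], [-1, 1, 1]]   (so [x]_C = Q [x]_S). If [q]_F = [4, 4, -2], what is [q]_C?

Apply P to get S-coordinates [-6, -4, -8], then Q to get C-coordinates.
The result is [q]_C = [4, 14, -6].

[4, 14, -6]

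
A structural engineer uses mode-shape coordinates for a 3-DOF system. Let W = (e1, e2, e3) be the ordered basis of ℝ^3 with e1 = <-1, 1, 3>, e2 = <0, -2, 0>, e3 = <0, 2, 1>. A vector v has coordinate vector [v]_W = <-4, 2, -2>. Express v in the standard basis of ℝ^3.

<4, -12, -14>

The coordinates say v = -4e1 + 2e2 - 2e3; adding the scaled basis vectors gives <4, -12, -14>.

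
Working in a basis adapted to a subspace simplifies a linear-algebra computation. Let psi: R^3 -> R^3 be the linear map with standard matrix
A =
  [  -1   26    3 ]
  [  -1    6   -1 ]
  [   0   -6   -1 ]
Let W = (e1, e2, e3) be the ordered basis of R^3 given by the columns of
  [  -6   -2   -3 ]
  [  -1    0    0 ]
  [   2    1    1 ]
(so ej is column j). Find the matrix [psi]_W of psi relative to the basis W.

[[2, -1, -2], [-2, 2, 3], [2, -1, 0]]

With P the matrix whose columns are e1, ..., e3, [psi]_W = P^(-1) A P.
Column by column: psi(e1) = A e1 = [-14, -2, 4]; its W-coordinates [2, -2, 2] give column 1.
Continuing for each basis vector yields [psi]_W = [[2, -1, -2], [-2, 2, 3], [2, -1, 0]].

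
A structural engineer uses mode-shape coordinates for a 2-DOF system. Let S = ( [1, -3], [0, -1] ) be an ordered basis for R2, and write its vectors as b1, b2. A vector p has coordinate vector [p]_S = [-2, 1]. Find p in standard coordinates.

By definition p = -2b1 + b2.
Summing componentwise gives [-2, 5].

[-2, 5]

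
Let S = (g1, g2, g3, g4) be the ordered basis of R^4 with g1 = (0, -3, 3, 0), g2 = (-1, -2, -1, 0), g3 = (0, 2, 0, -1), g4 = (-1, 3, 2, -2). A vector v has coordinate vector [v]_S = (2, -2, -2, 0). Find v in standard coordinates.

v = M [v]_S, where M has columns g1, ..., g4.
Carrying out the matrix-vector product, v = (2, -6, 8, 2).

(2, -6, 8, 2)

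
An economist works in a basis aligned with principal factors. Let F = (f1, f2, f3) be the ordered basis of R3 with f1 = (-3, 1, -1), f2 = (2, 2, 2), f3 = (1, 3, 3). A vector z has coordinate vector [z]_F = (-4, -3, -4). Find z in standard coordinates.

(2, -22, -14)

z = M [z]_F, where M has columns f1, ..., f3.
Carrying out the matrix-vector product, z = (2, -22, -14).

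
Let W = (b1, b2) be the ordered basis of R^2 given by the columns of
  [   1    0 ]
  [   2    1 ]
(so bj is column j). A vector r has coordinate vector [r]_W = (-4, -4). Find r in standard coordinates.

r = M [r]_W, where M has columns b1, b2.
Carrying out the matrix-vector product, r = (-4, -12).

(-4, -12)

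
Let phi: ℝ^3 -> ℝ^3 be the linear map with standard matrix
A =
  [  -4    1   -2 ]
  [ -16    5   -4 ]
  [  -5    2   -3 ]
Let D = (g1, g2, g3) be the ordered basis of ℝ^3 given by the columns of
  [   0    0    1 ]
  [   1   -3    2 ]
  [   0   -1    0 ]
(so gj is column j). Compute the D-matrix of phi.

[[-3, 0, 1], [-2, 3, 1], [1, -1, -2]]

Let P have columns g1, ..., g3. Then [phi]_D = P^(-1) A P.
Here det P = -1, so P^(-1) is integer; computing A P first and then P^(-1)(A P) gives [[-3, 0, 1], [-2, 3, 1], [1, -1, -2]].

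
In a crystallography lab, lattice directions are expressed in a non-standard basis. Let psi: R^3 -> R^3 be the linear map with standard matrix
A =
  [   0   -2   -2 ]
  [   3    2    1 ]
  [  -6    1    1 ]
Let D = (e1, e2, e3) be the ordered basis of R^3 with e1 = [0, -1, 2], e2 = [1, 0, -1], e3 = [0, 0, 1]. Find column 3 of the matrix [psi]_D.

[-1, -2, 1]

Compute psi(e3) = A e3 = [-2, 1, 1] in standard coordinates.
Then write this in D-coordinates: solve for y in y_1 e1 + ... + y_3 e3 = [-2, 1, 1].
This gives y = [-1, -2, 1], which is column 3 of [psi]_D.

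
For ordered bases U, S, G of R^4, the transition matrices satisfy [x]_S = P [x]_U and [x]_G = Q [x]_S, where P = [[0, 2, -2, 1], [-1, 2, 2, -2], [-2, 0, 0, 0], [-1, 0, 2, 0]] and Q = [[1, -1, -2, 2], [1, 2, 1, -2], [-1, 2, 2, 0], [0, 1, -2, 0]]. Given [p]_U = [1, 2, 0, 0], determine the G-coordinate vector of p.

Composing the changes, [p]_G = Q P [p]_U.
Q P = [[3, 0, 0, 3], [-2, 6, -2, -3], [-6, 2, 6, -5], [3, 2, 2, -2]]; applying this to [1, 2, 0, 0] gives [3, 10, -2, 7].

[3, 10, -2, 7]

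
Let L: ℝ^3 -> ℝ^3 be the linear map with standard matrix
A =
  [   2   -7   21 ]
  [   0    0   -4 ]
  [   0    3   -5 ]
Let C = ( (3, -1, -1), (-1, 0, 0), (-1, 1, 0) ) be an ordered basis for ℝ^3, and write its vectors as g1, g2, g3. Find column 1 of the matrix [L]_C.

(-2, 0, 2)

Column 1 of [L]_C is the C-coordinate vector of L(g1).
In standard coordinates L(g1) = A g1 = (-8, 4, 2).
Converting to C: (-8, 4, 2) = -2g1 + 0·g2 + 2g3, so the coordinate vector is (-2, 0, 2).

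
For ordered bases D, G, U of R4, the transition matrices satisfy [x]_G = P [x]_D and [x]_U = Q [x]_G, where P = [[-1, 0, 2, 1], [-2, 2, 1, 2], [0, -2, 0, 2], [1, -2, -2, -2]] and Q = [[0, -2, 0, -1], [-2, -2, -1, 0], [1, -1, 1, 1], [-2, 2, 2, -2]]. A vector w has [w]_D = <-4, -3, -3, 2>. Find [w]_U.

<-10, -16, 11, 18>

Composing the changes, [w]_U = Q P [w]_D.
Q P = [[3, -2, 0, -2], [6, -2, -6, -8], [2, -6, -1, -1], [-4, 4, 2, 10]]; applying this to <-4, -3, -3, 2> gives <-10, -16, 11, 18>.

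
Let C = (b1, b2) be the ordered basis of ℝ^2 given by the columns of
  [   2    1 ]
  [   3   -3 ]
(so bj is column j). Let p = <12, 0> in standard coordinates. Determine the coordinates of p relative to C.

<4, 4>

[p]_C is the unique c with M c = p, where M has columns b1, b2.
System: 2c_1 + c_2 = 12, 3c_1 - 3c_2 = 0; solving gives c_1 = 4, c_2 = 4.
Check: 4b1 + 4b2 = <12, 0>.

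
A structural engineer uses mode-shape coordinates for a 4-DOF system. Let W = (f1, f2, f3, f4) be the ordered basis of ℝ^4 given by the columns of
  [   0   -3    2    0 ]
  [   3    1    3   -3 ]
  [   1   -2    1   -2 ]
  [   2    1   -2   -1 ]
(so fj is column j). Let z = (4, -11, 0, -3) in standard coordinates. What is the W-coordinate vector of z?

(-1, -2, -1, 1)

We seek scalars with c_1 f1 + ... + c_4 f4 = z; equivalently solve M c = z where the columns of M are f1, ..., f4.
Row-reducing the augmented matrix [M | z] gives c = (-1, -2, -1, 1).
Check: -f1 - 2f2 - f3 + f4 = (4, -11, 0, -3).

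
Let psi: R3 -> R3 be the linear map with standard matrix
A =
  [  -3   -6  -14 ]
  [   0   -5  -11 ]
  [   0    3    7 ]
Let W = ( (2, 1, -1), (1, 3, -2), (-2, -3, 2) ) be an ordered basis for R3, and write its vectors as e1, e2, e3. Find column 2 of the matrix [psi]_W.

(1, -1, -3)

Column 2 of [psi]_W is the W-coordinate vector of psi(e2).
In standard coordinates psi(e2) = A e2 = (7, 7, -5).
Converting to W: (7, 7, -5) = e1 - e2 - 3e3, so the coordinate vector is (1, -1, -3).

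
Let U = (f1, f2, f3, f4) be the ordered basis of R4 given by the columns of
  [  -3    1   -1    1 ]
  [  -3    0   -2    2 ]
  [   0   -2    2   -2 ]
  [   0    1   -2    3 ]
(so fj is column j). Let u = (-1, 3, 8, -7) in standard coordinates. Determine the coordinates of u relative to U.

Write u = c_1 f1 + ... + c_4 f4 and solve for the c_i.
Gaussian elimination on [M | u] yields c = (-1, -4, -3, -3).
Check: -f1 - 4f2 - 3f3 - 3f4 = (-1, 3, 8, -7).

(-1, -4, -3, -3)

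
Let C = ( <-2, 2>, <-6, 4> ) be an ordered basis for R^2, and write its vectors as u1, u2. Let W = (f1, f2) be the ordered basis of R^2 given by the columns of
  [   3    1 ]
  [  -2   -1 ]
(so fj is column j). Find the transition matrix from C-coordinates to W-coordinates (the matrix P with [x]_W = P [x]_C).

[[0, -2], [-2, 0]]

Let M have columns uj and N have columns fj. Then for every x, N [x]_W = x = M [x]_C, so P = N^(-1) M.
Since det N = -1, N^(-1) has integer entries; multiplying gives P = [[0, -2], [-2, 0]].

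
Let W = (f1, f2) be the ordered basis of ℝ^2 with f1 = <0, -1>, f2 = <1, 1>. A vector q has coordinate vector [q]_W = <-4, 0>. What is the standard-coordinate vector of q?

q = M [q]_W, where M has columns f1, f2.
Carrying out the matrix-vector product, q = <0, 4>.

<0, 4>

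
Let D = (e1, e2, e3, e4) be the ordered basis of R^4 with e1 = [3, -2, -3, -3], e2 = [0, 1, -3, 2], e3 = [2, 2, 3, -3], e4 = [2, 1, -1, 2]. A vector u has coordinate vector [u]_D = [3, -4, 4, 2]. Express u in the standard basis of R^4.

By definition u = 3e1 - 4e2 + 4e3 + 2e4.
Summing componentwise gives [21, 0, 13, -25].

[21, 0, 13, -25]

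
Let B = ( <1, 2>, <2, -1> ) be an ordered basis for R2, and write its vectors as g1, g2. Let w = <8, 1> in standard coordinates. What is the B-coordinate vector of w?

We seek scalars with c_1 g1 + c_2 g2 = w; equivalently solve M c = w where the columns of M are g1, g2.
System: c_1 + 2c_2 = 8, 2c_1 - c_2 = 1; solving gives c_1 = 2, c_2 = 3.
Check: 2g1 + 3g2 = <8, 1>.

<2, 3>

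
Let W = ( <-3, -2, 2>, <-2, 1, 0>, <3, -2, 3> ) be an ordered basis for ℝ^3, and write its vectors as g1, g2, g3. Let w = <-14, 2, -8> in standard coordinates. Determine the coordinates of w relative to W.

[w]_W is the unique c with M c = w, where M has columns g1, ..., g3.
Solving this 3x3 system gives c = (2, -2, -4).
Check: 2g1 - 2g2 - 4g3 = <-14, 2, -8>.

<2, -2, -4>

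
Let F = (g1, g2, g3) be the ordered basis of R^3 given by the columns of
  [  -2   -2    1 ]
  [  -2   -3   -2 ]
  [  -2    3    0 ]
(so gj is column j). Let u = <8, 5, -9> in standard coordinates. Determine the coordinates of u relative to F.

<0, -3, 2>

Write u = c_1 g1 + ... + c_3 g3 and solve for the c_i.
Gaussian elimination on [M | u] yields c = (0, -3, 2).
Check: 0·g1 - 3g2 + 2g3 = <8, 5, -9>.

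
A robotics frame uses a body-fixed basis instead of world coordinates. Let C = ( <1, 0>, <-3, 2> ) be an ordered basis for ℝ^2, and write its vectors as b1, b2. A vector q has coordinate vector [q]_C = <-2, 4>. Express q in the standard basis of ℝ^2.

q = M [q]_C, where M has columns b1, b2.
Carrying out the matrix-vector product, q = <-14, 8>.

<-14, 8>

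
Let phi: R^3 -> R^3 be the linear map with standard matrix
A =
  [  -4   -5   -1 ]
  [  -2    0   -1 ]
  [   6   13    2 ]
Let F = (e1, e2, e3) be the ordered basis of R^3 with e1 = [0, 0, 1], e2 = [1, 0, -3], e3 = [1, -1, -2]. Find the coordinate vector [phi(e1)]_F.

Column 1 of [phi]_F is the F-coordinate vector of phi(e1).
In standard coordinates phi(e1) = A e1 = [-1, -1, 2].
Converting to F: [-1, -1, 2] = -2e1 - 2e2 + e3, so the coordinate vector is [-2, -2, 1].

[-2, -2, 1]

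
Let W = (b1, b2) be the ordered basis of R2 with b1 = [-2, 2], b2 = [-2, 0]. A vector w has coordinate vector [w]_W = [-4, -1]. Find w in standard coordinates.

[10, -8]

By definition w = -4b1 - b2.
Summing componentwise gives [10, -8].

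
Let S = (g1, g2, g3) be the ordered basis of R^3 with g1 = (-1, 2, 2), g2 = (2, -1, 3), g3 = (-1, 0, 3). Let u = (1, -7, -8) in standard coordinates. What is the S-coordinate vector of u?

[u]_S is the unique c with M c = u, where M has columns g1, ..., g3.
Row-reducing the augmented matrix [M | u] gives c = (-4, -1, 1).
Check: -4g1 - g2 + g3 = (1, -7, -8).

(-4, -1, 1)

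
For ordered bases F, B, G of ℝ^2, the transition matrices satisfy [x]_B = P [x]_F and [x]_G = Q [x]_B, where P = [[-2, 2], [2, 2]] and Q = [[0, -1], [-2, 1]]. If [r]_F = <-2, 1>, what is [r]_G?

<2, -14>

First [r]_B = P [r]_F = <6, -2>.
Then [r]_G = Q [r]_B = <2, -14>.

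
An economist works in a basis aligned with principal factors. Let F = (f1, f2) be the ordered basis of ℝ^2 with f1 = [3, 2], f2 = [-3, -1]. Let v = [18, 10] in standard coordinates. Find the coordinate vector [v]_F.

Write v = c_1 f1 + c_2 f2 and solve for the c_i.
System: 3c_1 - 3c_2 = 18, 2c_1 - c_2 = 10; solving gives c_1 = 4, c_2 = -2.
Check: 4f1 - 2f2 = [18, 10].

[4, -2]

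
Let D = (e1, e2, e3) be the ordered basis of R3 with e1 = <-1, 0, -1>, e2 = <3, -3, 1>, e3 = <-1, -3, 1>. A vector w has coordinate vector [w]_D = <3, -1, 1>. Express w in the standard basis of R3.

w = M [w]_D, where M has columns e1, ..., e3.
Carrying out the matrix-vector product, w = <-7, 0, -3>.

<-7, 0, -3>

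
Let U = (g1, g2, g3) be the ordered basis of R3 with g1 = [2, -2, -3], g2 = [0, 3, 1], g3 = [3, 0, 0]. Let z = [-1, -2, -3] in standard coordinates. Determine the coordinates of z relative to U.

[1, 0, -1]

[z]_U is the unique c with M c = z, where M has columns g1, ..., g3.
Solving this 3x3 system gives c = (1, 0, -1).
Check: g1 + 0·g2 - g3 = [-1, -2, -3].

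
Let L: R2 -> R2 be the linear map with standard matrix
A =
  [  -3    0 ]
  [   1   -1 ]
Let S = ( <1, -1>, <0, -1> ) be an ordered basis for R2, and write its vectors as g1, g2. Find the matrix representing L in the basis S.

[[-3, 0], [1, -1]]

Let P have columns g1, g2. Then [L]_S = P^(-1) A P.
Here det P = -1, so P^(-1) is integer; computing A P first and then P^(-1)(A P) gives [[-3, 0], [1, -1]].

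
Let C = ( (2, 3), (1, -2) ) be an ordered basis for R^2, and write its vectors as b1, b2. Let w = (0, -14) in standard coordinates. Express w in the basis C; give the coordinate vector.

(-2, 4)

Write w = c_1 b1 + c_2 b2 and solve for the c_i.
System: 2c_1 + c_2 = 0, 3c_1 - 2c_2 = -14; solving gives c_1 = -2, c_2 = 4.
Check: -2b1 + 4b2 = (0, -14).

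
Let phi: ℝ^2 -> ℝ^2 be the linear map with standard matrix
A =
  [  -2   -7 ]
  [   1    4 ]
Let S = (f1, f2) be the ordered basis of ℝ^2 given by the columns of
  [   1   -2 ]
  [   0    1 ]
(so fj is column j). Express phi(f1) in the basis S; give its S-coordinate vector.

Column 1 of [phi]_S is the S-coordinate vector of phi(f1).
In standard coordinates phi(f1) = A f1 = [-2, 1].
Converting to S: [-2, 1] = 0·f1 + f2, so the coordinate vector is [0, 1].

[0, 1]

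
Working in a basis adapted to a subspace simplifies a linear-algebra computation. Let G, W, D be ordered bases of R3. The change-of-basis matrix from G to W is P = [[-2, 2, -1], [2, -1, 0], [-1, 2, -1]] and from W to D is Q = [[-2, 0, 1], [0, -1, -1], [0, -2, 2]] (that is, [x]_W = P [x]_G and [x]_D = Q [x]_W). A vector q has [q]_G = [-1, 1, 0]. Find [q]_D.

[-5, 0, 12]

Apply P to get W-coordinates [4, -3, 3], then Q to get D-coordinates.
The result is [q]_D = [-5, 0, 12].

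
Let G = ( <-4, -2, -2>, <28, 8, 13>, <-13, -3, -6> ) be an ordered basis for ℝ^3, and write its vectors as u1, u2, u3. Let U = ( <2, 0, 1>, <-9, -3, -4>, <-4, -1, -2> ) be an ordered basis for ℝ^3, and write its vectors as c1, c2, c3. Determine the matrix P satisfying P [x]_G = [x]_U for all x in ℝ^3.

[[2, 1, -2], [0, -2, 1], [2, -2, 0]]

Take x = uj: its G-coordinates are the j-th standard unit vector, so P e_j — column j of P — equals [uj]_U.
u1 = 2c1 + 0·c2 + 2c3, giving column 1 = <2, 0, 2>; repeating for each j gives P = [[2, 1, -2], [0, -2, 1], [2, -2, 0]].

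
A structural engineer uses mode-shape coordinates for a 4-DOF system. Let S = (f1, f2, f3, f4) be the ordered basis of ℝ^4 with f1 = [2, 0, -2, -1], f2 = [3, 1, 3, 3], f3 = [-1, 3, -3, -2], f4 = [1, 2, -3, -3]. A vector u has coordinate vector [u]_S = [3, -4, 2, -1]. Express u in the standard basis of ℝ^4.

By definition u = 3f1 - 4f2 + 2f3 - f4.
Summing componentwise gives [-9, 0, -21, -16].

[-9, 0, -21, -16]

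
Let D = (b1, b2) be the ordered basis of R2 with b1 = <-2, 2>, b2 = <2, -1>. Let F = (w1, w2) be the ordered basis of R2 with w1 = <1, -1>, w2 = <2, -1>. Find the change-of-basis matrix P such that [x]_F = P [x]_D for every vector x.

Column j of P is [bj]_F, since P maps D-coordinates to F-coordinates.
Expressing b1 in F: b1 = -2w1 + 0·w2, so column 1 of P is <-2, 0>.
Doing the same for each bj gives P = [[-2, 0], [0, 1]].

[[-2, 0], [0, 1]]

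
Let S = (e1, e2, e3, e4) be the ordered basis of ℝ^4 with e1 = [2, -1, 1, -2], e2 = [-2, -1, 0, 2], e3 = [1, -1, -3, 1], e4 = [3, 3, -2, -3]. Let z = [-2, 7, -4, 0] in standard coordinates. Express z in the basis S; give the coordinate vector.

We seek scalars with c_1 e1 + ... + c_4 e4 = z; equivalently solve M c = z where the columns of M are e1, ..., e4.
Solving this 4x4 system gives c = (-1, 4, -1, 3).
Check: -e1 + 4e2 - e3 + 3e4 = [-2, 7, -4, 0].

[-1, 4, -1, 3]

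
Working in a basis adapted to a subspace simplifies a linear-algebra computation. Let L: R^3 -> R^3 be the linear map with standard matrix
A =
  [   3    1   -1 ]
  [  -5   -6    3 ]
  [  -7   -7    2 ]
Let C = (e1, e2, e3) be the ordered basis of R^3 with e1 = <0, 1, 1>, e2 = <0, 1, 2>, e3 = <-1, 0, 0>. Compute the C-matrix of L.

[[-1, 3, 3], [-2, -3, 2], [0, 1, 3]]

Let P have columns e1, ..., e3. Then [L]_C = P^(-1) A P.
Here det P = -1, so P^(-1) is integer; computing A P first and then P^(-1)(A P) gives [[-1, 3, 3], [-2, -3, 2], [0, 1, 3]].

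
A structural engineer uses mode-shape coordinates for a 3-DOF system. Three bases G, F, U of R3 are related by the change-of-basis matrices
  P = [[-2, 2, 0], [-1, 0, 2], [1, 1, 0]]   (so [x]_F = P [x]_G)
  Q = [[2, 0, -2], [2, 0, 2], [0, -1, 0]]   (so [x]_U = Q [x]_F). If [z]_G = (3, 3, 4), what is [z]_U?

(-12, 12, -5)

Apply P to get F-coordinates (0, 5, 6), then Q to get U-coordinates.
The result is [z]_U = (-12, 12, -5).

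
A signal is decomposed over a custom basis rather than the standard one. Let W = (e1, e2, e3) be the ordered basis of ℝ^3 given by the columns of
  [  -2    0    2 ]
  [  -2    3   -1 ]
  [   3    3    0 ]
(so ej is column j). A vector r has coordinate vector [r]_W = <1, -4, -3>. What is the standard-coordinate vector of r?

r = M [r]_W, where M has columns e1, ..., e3.
Carrying out the matrix-vector product, r = <-8, -11, -9>.

<-8, -11, -9>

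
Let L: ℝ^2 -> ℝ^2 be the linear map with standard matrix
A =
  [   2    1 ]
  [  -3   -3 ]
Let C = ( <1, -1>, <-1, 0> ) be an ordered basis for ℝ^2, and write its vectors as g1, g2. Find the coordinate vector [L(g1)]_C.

Column 1 of [L]_C is the C-coordinate vector of L(g1).
In standard coordinates L(g1) = A g1 = <1, 0>.
Converting to C: <1, 0> = 0·g1 - g2, so the coordinate vector is <0, -1>.

<0, -1>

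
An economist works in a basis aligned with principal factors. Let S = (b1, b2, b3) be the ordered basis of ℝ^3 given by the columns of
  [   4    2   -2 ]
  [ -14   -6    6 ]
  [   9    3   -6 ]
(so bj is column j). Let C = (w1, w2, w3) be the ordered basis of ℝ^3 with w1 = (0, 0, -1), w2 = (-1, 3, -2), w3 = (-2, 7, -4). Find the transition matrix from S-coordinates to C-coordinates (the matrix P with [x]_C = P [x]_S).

Let M have columns bj and N have columns wj. Then for every x, N [x]_C = x = M [x]_S, so P = N^(-1) M.
Since det N = 1, N^(-1) has integer entries; multiplying gives P = [[-1, 1, 2], [0, -2, 2], [-2, 0, 0]].

[[-1, 1, 2], [0, -2, 2], [-2, 0, 0]]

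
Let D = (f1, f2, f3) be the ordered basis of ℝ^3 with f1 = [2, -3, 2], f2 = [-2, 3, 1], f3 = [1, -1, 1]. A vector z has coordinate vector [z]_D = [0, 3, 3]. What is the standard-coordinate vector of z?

The coordinates say z = 0·f1 + 3f2 + 3f3; adding the scaled basis vectors gives [-3, 6, 6].

[-3, 6, 6]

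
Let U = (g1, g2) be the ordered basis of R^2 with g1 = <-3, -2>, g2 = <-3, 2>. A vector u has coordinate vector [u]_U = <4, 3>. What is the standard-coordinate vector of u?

<-21, -2>

The coordinates say u = 4g1 + 3g2; adding the scaled basis vectors gives <-21, -2>.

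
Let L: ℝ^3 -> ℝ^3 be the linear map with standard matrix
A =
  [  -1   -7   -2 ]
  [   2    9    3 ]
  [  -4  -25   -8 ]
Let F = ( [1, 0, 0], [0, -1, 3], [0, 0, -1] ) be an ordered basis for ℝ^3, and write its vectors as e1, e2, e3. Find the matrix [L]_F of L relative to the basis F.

[[-1, 1, 2], [-2, 0, 3], [-2, -1, 1]]

With P the matrix whose columns are e1, ..., e3, [L]_F = P^(-1) A P.
Column by column: L(e1) = A e1 = [-1, 2, -4]; its F-coordinates [-1, -2, -2] give column 1.
Continuing for each basis vector yields [L]_F = [[-1, 1, 2], [-2, 0, 3], [-2, -1, 1]].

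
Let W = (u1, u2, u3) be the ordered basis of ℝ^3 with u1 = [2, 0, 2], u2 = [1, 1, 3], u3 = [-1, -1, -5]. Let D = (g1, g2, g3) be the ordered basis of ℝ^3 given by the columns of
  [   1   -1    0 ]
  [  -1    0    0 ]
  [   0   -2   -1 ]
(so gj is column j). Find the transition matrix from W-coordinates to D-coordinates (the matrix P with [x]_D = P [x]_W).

[[0, -1, 1], [-2, -2, 2], [2, 1, 1]]

Take x = uj: its W-coordinates are the j-th standard unit vector, so P e_j — column j of P — equals [uj]_D.
u1 = 0·g1 - 2g2 + 2g3, giving column 1 = [0, -2, 2]; repeating for each j gives P = [[0, -1, 1], [-2, -2, 2], [2, 1, 1]].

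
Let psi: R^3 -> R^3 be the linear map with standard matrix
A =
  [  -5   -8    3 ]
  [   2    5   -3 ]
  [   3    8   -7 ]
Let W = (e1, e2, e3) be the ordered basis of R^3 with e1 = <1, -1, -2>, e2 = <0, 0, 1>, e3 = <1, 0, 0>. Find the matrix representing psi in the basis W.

Let P have columns e1, ..., e3. Then [psi]_W = P^(-1) A P.
Here det P = -1, so P^(-1) is integer; computing A P first and then P^(-1)(A P) gives [[-3, 3, -2], [3, -1, -1], [0, 0, -3]].

[[-3, 3, -2], [3, -1, -1], [0, 0, -3]]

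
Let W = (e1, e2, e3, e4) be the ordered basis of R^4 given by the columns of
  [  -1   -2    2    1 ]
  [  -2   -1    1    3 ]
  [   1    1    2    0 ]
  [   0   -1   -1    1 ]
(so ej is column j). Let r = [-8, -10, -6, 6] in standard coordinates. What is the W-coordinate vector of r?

[4, -2, -4, 0]

[r]_W is the unique c with M c = r, where M has columns e1, ..., e4.
Row-reducing the augmented matrix [M | r] gives c = (4, -2, -4, 0).
Check: 4e1 - 2e2 - 4e3 + 0·e4 = [-8, -10, -6, 6].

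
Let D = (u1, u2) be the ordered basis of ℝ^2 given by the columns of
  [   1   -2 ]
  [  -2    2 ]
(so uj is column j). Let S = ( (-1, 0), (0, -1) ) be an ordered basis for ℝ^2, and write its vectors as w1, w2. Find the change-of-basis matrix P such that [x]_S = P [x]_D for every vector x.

[[-1, 2], [2, -2]]

Column j of P is [uj]_S, since P maps D-coordinates to S-coordinates.
Expressing u1 in S: u1 = -w1 + 2w2, so column 1 of P is (-1, 2).
Doing the same for each uj gives P = [[-1, 2], [2, -2]].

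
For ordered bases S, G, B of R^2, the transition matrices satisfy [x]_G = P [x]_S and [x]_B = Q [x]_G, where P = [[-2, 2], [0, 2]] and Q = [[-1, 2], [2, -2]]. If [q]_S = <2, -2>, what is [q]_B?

First [q]_G = P [q]_S = <-8, -4>.
Then [q]_B = Q [q]_G = <0, -8>.

<0, -8>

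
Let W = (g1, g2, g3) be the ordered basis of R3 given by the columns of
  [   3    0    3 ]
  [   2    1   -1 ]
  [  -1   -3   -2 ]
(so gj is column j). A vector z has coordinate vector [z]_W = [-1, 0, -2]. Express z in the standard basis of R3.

The coordinates say z = -g1 + 0·g2 - 2g3; adding the scaled basis vectors gives [-9, 0, 5].

[-9, 0, 5]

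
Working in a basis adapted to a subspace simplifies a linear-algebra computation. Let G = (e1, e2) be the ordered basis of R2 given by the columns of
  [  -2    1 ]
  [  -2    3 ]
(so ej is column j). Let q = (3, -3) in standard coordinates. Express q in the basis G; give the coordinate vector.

[q]_G is the unique c with M c = q, where M has columns e1, e2.
System: -2c_1 + c_2 = 3, -2c_1 + 3c_2 = -3; solving gives c_1 = -3, c_2 = -3.
Check: -3e1 - 3e2 = (3, -3).

(-3, -3)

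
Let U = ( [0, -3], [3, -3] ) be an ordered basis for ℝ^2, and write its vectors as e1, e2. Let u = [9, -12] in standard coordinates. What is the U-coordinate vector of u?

We seek scalars with c_1 e1 + c_2 e2 = u; equivalently solve M c = u where the columns of M are e1, e2.
System: 0c_1 + 3c_2 = 9, -3c_1 - 3c_2 = -12; solving gives c_1 = 1, c_2 = 3.
Check: e1 + 3e2 = [9, -12].

[1, 3]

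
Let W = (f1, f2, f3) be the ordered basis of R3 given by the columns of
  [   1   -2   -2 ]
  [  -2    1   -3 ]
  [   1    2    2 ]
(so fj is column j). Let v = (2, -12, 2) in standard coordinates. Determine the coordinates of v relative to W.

[v]_W is the unique c with M c = v, where M has columns f1, ..., f3.
Solving this 3x3 system gives c = (2, -2, 2).
Check: 2f1 - 2f2 + 2f3 = (2, -12, 2).

(2, -2, 2)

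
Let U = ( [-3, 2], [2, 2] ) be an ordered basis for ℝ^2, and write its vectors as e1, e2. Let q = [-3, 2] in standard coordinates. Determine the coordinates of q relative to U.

[1, 0]

We seek scalars with c_1 e1 + c_2 e2 = q; equivalently solve M c = q where the columns of M are e1, e2.
System: -3c_1 + 2c_2 = -3, 2c_1 + 2c_2 = 2; solving gives c_1 = 1, c_2 = 0.
Check: e1 + 0·e2 = [-3, 2].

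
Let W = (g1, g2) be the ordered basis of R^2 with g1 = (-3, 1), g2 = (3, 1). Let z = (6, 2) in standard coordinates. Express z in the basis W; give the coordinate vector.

(0, 2)

[z]_W is the unique c with M c = z, where M has columns g1, g2.
System: -3c_1 + 3c_2 = 6, c_1 + c_2 = 2; solving gives c_1 = 0, c_2 = 2.
Check: 0·g1 + 2g2 = (6, 2).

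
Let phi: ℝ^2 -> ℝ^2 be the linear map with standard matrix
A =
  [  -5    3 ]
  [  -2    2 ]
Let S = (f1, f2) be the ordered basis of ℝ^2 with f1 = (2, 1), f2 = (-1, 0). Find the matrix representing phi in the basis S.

The j-th column of [phi]_S is [phi(fj)]_S.
phi(f1) = A f1 = (-7, -2) = -2f1 + 3f2, so column 1 is (-2, 3).
Repeating for f2 and assembling the columns gives [[-2, 2], [3, -1]].

[[-2, 2], [3, -1]]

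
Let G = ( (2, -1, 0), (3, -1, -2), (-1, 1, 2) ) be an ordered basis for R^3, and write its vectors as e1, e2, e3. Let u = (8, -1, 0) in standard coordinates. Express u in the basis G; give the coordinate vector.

(1, 3, 3)

[u]_G is the unique c with M c = u, where M has columns e1, ..., e3.
Gaussian elimination on [M | u] yields c = (1, 3, 3).
Check: e1 + 3e2 + 3e3 = (8, -1, 0).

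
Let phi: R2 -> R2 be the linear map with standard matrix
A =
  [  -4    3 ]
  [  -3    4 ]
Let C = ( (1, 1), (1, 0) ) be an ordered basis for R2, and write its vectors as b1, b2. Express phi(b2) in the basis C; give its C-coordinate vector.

Compute phi(b2) = A b2 = (-4, -3) in standard coordinates.
Then write this in C-coordinates: solve for y in y_1 b1 + y_2 b2 = (-4, -3).
This gives y = (-3, -1), which is column 2 of [phi]_C.

(-3, -1)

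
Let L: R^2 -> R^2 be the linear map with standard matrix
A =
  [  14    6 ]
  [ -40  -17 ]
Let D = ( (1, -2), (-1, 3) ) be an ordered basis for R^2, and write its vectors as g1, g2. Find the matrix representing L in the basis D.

The j-th column of [L]_D is [L(gj)]_D.
L(g1) = A g1 = (2, -6) = 0·g1 - 2g2, so column 1 is (0, -2).
Repeating for g2 and assembling the columns gives [[0, 1], [-2, -3]].

[[0, 1], [-2, -3]]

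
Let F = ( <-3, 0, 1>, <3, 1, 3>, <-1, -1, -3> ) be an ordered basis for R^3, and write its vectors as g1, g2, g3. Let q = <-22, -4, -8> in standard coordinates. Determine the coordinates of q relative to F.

<4, -3, 1>

We seek scalars with c_1 g1 + ... + c_3 g3 = q; equivalently solve M c = q where the columns of M are g1, ..., g3.
Solving this 3x3 system gives c = (4, -3, 1).
Check: 4g1 - 3g2 + g3 = <-22, -4, -8>.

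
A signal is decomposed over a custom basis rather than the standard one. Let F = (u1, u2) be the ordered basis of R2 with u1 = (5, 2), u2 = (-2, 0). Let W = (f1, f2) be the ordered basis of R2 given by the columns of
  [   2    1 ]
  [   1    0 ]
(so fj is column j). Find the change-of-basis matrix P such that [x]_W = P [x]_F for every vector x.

[[2, 0], [1, -2]]

Take x = uj: its F-coordinates are the j-th standard unit vector, so P e_j — column j of P — equals [uj]_W.
u1 = 2f1 + f2, giving column 1 = (2, 1); repeating for each j gives P = [[2, 0], [1, -2]].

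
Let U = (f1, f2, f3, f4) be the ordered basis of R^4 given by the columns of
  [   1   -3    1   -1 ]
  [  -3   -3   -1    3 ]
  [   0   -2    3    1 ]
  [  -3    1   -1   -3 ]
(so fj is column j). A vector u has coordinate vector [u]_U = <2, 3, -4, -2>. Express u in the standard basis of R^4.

<-9, -17, -20, 7>

The coordinates say u = 2f1 + 3f2 - 4f3 - 2f4; adding the scaled basis vectors gives <-9, -17, -20, 7>.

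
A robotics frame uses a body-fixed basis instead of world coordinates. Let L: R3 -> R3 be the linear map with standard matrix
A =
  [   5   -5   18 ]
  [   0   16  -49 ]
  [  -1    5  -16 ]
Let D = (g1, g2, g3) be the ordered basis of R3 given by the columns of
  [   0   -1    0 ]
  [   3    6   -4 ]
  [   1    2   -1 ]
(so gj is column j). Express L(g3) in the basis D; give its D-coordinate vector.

Compute L(g3) = A g3 = [2, -15, -4] in standard coordinates.
Then write this in D-coordinates: solve for y in y_1 g1 + ... + y_3 g3 = [2, -15, -4].
This gives y = [3, -2, 3], which is column 3 of [L]_D.

[3, -2, 3]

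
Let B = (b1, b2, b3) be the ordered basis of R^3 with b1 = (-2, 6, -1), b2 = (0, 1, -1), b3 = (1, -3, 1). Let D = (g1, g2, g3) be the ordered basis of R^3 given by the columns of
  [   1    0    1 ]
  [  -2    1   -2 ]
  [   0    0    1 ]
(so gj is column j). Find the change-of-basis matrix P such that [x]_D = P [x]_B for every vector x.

[[-1, 1, 0], [2, 1, -1], [-1, -1, 1]]

Column j of P is [bj]_D, since P maps B-coordinates to D-coordinates.
Expressing b1 in D: b1 = -g1 + 2g2 - g3, so column 1 of P is (-1, 2, -1).
Doing the same for each bj gives P = [[-1, 1, 0], [2, 1, -1], [-1, -1, 1]].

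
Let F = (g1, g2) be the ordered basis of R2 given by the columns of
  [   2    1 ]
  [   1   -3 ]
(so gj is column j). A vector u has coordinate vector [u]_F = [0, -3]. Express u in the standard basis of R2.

u = M [u]_F, where M has columns g1, g2.
Carrying out the matrix-vector product, u = [-3, 9].

[-3, 9]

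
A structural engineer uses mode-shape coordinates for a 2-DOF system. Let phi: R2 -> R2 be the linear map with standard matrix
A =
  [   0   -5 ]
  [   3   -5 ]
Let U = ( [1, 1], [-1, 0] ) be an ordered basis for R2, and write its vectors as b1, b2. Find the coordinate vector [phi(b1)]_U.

Column 1 of [phi]_U is the U-coordinate vector of phi(b1).
In standard coordinates phi(b1) = A b1 = [-5, -2].
Converting to U: [-5, -2] = -2b1 + 3b2, so the coordinate vector is [-2, 3].

[-2, 3]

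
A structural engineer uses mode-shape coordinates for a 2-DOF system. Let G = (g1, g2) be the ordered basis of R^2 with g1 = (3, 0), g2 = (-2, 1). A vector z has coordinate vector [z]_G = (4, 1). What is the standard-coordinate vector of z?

(10, 1)

z = M [z]_G, where M has columns g1, g2.
Carrying out the matrix-vector product, z = (10, 1).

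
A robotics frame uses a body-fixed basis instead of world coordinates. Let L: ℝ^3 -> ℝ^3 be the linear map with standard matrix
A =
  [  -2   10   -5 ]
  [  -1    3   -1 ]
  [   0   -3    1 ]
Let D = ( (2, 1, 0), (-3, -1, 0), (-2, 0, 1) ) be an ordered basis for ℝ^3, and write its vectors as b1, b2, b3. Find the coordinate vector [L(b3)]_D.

Column 3 of [L]_D is the D-coordinate vector of L(b3).
In standard coordinates L(b3) = A b3 = (-1, 1, 1).
Converting to D: (-1, 1, 1) = 2b1 + b2 + b3, so the coordinate vector is (2, 1, 1).

(2, 1, 1)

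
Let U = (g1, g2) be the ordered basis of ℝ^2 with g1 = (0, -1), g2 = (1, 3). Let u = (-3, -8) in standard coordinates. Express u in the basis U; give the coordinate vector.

(-1, -3)

[u]_U is the unique c with M c = u, where M has columns g1, g2.
System: 0c_1 + c_2 = -3, -c_1 + 3c_2 = -8; solving gives c_1 = -1, c_2 = -3.
Check: -g1 - 3g2 = (-3, -8).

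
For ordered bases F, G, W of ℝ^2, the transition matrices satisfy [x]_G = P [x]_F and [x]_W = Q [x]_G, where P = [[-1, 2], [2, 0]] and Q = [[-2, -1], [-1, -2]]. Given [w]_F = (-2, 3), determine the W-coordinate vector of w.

First [w]_G = P [w]_F = (8, -4).
Then [w]_W = Q [w]_G = (-12, 0).

(-12, 0)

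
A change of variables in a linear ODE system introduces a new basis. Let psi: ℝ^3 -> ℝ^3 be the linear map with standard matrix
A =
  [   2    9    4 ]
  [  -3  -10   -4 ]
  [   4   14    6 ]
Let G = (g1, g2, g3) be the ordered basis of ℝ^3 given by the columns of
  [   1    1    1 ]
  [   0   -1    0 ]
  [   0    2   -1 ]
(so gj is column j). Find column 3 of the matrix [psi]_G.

[-1, -1, 0]

Compute psi(g3) = A g3 = [-2, 1, -2] in standard coordinates.
Then write this in G-coordinates: solve for y in y_1 g1 + ... + y_3 g3 = [-2, 1, -2].
This gives y = [-1, -1, 0], which is column 3 of [psi]_G.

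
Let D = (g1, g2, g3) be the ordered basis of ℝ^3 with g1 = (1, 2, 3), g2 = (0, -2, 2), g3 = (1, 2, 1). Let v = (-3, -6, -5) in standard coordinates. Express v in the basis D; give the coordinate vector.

We seek scalars with c_1 g1 + ... + c_3 g3 = v; equivalently solve M c = v where the columns of M are g1, ..., g3.
Gaussian elimination on [M | v] yields c = (-1, 0, -2).
Check: -g1 + 0·g2 - 2g3 = (-3, -6, -5).

(-1, 0, -2)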